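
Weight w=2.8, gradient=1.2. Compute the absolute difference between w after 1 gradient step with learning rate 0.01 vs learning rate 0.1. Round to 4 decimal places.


With lr=0.01: w_new = 2.8 - 0.01 * 1.2 = 2.788
With lr=0.1: w_new = 2.8 - 0.1 * 1.2 = 2.68
Absolute difference = |2.788 - 2.68|
= 0.1080

0.1080


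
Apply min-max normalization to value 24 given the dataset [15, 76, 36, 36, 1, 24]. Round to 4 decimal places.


Min = 1, Max = 76
Range = 76 - 1 = 75
Scaled = (x - min) / (max - min)
= (24 - 1) / 75
= 23 / 75
= 0.3067

0.3067


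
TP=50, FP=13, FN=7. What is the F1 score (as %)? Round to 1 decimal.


Precision = TP / (TP + FP) = 50 / 63 = 0.7937
Recall = TP / (TP + FN) = 50 / 57 = 0.8772
F1 = 2 * P * R / (P + R)
= 2 * 0.7937 * 0.8772 / (0.7937 + 0.8772)
= 1.3924 / 1.6708
= 0.8333
As percentage: 83.3%

83.3


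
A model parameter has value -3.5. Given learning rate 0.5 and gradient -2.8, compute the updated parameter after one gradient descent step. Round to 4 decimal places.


w_new = w_old - lr * gradient
= -3.5 - 0.5 * -2.8
= -3.5 - (-1.4)
= -2.1000

-2.1000


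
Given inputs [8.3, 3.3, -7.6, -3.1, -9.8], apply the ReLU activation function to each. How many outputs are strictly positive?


ReLU(x) = max(0, x) for each element:
ReLU(8.3) = 8.3
ReLU(3.3) = 3.3
ReLU(-7.6) = 0
ReLU(-3.1) = 0
ReLU(-9.8) = 0
Active neurons (>0): 2

2


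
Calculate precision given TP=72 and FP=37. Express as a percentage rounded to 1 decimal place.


Precision = TP / (TP + FP) * 100
= 72 / (72 + 37)
= 72 / 109
= 0.6606
= 66.1%

66.1


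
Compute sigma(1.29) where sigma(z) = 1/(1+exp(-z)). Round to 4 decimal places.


sigmoid(z) = 1 / (1 + exp(-z))
exp(-(1.29)) = exp(-1.29) = 0.2753
1 + 0.2753 = 1.2753
1 / 1.2753 = 0.7841

0.7841


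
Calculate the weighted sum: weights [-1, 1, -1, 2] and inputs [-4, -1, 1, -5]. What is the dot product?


Element-wise products:
-1 * -4 = 4
1 * -1 = -1
-1 * 1 = -1
2 * -5 = -10
Sum = 4 + -1 + -1 + -10
= -8

-8


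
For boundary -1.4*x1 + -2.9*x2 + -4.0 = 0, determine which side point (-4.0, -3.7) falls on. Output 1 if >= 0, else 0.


Compute -1.4 * -4.0 + -2.9 * -3.7 + -4.0
= 5.6 + 10.73 + -4.0
= 12.33
Since 12.33 >= 0, the point is on the positive side.

1


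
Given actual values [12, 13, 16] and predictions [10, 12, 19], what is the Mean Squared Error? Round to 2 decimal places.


Differences: [2, 1, -3]
Squared errors: [4, 1, 9]
Sum of squared errors = 14
MSE = 14 / 3 = 4.67

4.67


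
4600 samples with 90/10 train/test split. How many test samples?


Train samples = 4600 * 90% = 4140
Test samples = 4600 - 4140
= 460

460


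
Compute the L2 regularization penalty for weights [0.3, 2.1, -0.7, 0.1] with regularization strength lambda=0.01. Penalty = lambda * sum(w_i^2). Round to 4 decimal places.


Squaring each weight:
0.3^2 = 0.09
2.1^2 = 4.41
(-0.7)^2 = 0.49
0.1^2 = 0.01
Sum of squares = 5.0
Penalty = 0.01 * 5.0 = 0.0500

0.0500


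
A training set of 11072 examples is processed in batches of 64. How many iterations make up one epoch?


Iterations per epoch = dataset_size / batch_size
= 11072 / 64
= 173

173


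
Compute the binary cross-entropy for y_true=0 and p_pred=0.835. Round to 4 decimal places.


For y=0: Loss = -log(1-p)
= -log(1 - 0.835)
= -log(0.165)
= -(-1.8018)
= 1.8018

1.8018


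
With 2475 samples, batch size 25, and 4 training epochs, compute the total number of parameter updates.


Iterations per epoch = 2475 / 25 = 99
Total updates = iterations_per_epoch * epochs
= 99 * 4
= 396

396


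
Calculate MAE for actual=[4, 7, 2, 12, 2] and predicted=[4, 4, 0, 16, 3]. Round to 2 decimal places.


Absolute errors: [0, 3, 2, 4, 1]
Sum of absolute errors = 10
MAE = 10 / 5 = 2.00

2.00


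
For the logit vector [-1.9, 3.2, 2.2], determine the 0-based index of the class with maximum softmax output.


Softmax is a monotonic transformation, so it preserves the argmax.
We need to find the index of the maximum logit.
Index 0: -1.9
Index 1: 3.2
Index 2: 2.2
Maximum logit = 3.2 at index 1

1


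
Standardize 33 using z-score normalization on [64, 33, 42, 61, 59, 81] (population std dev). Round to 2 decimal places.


Mean = (64 + 33 + 42 + 61 + 59 + 81) / 6 = 56.6667
Variance = sum((x_i - mean)^2) / n = 240.8889
Std = sqrt(240.8889) = 15.5206
Z = (x - mean) / std
= (33 - 56.6667) / 15.5206
= -23.6667 / 15.5206
= -1.52

-1.52


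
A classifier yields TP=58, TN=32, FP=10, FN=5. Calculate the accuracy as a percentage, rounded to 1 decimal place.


Accuracy = (TP + TN) / (TP + TN + FP + FN) * 100
= (58 + 32) / (58 + 32 + 10 + 5)
= 90 / 105
= 0.8571
= 85.7%

85.7


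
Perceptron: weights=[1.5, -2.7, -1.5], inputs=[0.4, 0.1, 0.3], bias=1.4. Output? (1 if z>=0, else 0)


z = w . x + b
= 1.5*0.4 + -2.7*0.1 + -1.5*0.3 + 1.4
= 0.6 + -0.27 + -0.45 + 1.4
= -0.12 + 1.4
= 1.28
Since z = 1.28 >= 0, output = 1

1


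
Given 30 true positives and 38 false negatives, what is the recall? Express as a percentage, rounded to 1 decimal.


Recall = TP / (TP + FN) * 100
= 30 / (30 + 38)
= 30 / 68
= 0.4412
= 44.1%

44.1


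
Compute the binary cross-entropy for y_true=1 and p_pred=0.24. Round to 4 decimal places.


For y=1: Loss = -log(p)
= -log(0.24)
= -(-1.4271)
= 1.4271

1.4271


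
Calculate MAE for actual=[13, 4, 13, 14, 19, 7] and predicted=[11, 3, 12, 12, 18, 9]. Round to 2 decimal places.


Absolute errors: [2, 1, 1, 2, 1, 2]
Sum of absolute errors = 9
MAE = 9 / 6 = 1.50

1.50


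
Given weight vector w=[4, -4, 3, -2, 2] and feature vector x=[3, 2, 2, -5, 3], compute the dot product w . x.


Element-wise products:
4 * 3 = 12
-4 * 2 = -8
3 * 2 = 6
-2 * -5 = 10
2 * 3 = 6
Sum = 12 + -8 + 6 + 10 + 6
= 26

26


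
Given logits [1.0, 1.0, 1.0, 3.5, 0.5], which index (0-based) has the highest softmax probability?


Softmax is a monotonic transformation, so it preserves the argmax.
We need to find the index of the maximum logit.
Index 0: 1.0
Index 1: 1.0
Index 2: 1.0
Index 3: 3.5
Index 4: 0.5
Maximum logit = 3.5 at index 3

3


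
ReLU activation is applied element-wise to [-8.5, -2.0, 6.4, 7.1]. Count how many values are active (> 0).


ReLU(x) = max(0, x) for each element:
ReLU(-8.5) = 0
ReLU(-2.0) = 0
ReLU(6.4) = 6.4
ReLU(7.1) = 7.1
Active neurons (>0): 2

2


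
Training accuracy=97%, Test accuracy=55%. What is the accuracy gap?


Gap = train_accuracy - test_accuracy
= 97 - 55
= 42%
This large gap strongly indicates overfitting.

42


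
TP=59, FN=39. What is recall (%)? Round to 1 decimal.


Recall = TP / (TP + FN) * 100
= 59 / (59 + 39)
= 59 / 98
= 0.602
= 60.2%

60.2


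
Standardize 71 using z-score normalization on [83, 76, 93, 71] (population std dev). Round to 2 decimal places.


Mean = (83 + 76 + 93 + 71) / 4 = 80.75
Variance = sum((x_i - mean)^2) / n = 68.1875
Std = sqrt(68.1875) = 8.2576
Z = (x - mean) / std
= (71 - 80.75) / 8.2576
= -9.75 / 8.2576
= -1.18

-1.18


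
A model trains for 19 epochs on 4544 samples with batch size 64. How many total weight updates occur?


Iterations per epoch = 4544 / 64 = 71
Total updates = iterations_per_epoch * epochs
= 71 * 19
= 1349

1349


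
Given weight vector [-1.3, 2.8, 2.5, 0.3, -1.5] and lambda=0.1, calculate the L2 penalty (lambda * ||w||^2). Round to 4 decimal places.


Squaring each weight:
(-1.3)^2 = 1.69
2.8^2 = 7.84
2.5^2 = 6.25
0.3^2 = 0.09
(-1.5)^2 = 2.25
Sum of squares = 18.12
Penalty = 0.1 * 18.12 = 1.8120

1.8120


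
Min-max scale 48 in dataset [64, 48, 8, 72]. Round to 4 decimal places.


Min = 8, Max = 72
Range = 72 - 8 = 64
Scaled = (x - min) / (max - min)
= (48 - 8) / 64
= 40 / 64
= 0.6250

0.6250


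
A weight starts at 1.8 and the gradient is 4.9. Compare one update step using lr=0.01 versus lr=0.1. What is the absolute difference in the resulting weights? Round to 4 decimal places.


With lr=0.01: w_new = 1.8 - 0.01 * 4.9 = 1.751
With lr=0.1: w_new = 1.8 - 0.1 * 4.9 = 1.31
Absolute difference = |1.751 - 1.31|
= 0.4410

0.4410


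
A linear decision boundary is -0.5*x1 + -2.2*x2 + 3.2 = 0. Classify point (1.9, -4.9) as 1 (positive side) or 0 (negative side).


Compute -0.5 * 1.9 + -2.2 * -4.9 + 3.2
= -0.95 + 10.78 + 3.2
= 13.03
Since 13.03 >= 0, the point is on the positive side.

1


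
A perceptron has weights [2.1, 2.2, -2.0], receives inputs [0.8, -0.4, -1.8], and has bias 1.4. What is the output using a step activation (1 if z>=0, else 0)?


z = w . x + b
= 2.1*0.8 + 2.2*-0.4 + -2.0*-1.8 + 1.4
= 1.68 + -0.88 + 3.6 + 1.4
= 4.4 + 1.4
= 5.8
Since z = 5.8 >= 0, output = 1

1


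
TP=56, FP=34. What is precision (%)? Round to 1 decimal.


Precision = TP / (TP + FP) * 100
= 56 / (56 + 34)
= 56 / 90
= 0.6222
= 62.2%

62.2


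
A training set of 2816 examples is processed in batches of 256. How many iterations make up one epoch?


Iterations per epoch = dataset_size / batch_size
= 2816 / 256
= 11

11


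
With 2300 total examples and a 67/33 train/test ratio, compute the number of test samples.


Train samples = 2300 * 67% = 1541
Test samples = 2300 - 1541
= 759

759


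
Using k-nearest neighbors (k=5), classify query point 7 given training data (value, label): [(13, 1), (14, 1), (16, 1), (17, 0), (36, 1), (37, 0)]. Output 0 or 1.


Distances from query 7:
Point 13 (class 1): distance = 6
Point 14 (class 1): distance = 7
Point 16 (class 1): distance = 9
Point 17 (class 0): distance = 10
Point 36 (class 1): distance = 29
K=5 nearest neighbors: classes = [1, 1, 1, 0, 1]
Votes for class 1: 4 / 5
Majority vote => class 1

1


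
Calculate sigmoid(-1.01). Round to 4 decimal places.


sigmoid(z) = 1 / (1 + exp(-z))
exp(-(-1.01)) = exp(1.01) = 2.7456
1 + 2.7456 = 3.7456
1 / 3.7456 = 0.2670

0.2670


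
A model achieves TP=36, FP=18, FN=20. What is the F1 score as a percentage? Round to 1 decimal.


Precision = TP / (TP + FP) = 36 / 54 = 0.6667
Recall = TP / (TP + FN) = 36 / 56 = 0.6429
F1 = 2 * P * R / (P + R)
= 2 * 0.6667 * 0.6429 / (0.6667 + 0.6429)
= 0.8571 / 1.3095
= 0.6545
As percentage: 65.5%

65.5


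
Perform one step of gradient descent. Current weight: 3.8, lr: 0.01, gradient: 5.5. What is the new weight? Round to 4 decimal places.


w_new = w_old - lr * gradient
= 3.8 - 0.01 * 5.5
= 3.8 - (0.055)
= 3.7450

3.7450


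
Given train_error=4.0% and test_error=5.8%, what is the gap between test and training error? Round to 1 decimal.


Generalization gap = test_error - train_error
= 5.8 - 4.0
= 1.8%
A small gap suggests good generalization.

1.8


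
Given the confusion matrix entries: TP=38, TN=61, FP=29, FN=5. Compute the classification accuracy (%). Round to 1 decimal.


Accuracy = (TP + TN) / (TP + TN + FP + FN) * 100
= (38 + 61) / (38 + 61 + 29 + 5)
= 99 / 133
= 0.7444
= 74.4%

74.4


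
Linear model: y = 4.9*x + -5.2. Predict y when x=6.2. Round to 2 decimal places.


y = 4.9 * 6.2 + (-5.2)
= 30.38 + (-5.2)
= 25.18

25.18


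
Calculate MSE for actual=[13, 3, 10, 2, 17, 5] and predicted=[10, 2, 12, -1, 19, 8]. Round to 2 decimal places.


Differences: [3, 1, -2, 3, -2, -3]
Squared errors: [9, 1, 4, 9, 4, 9]
Sum of squared errors = 36
MSE = 36 / 6 = 6.00

6.00


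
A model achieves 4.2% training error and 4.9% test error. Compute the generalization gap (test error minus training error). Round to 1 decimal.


Generalization gap = test_error - train_error
= 4.9 - 4.2
= 0.7%
A small gap suggests good generalization.

0.7


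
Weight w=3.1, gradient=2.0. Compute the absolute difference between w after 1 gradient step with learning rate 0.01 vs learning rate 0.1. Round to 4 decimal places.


With lr=0.01: w_new = 3.1 - 0.01 * 2.0 = 3.08
With lr=0.1: w_new = 3.1 - 0.1 * 2.0 = 2.9
Absolute difference = |3.08 - 2.9|
= 0.1800

0.1800


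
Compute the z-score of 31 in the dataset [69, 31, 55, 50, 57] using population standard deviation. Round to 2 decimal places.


Mean = (69 + 31 + 55 + 50 + 57) / 5 = 52.4
Variance = sum((x_i - mean)^2) / n = 153.44
Std = sqrt(153.44) = 12.3871
Z = (x - mean) / std
= (31 - 52.4) / 12.3871
= -21.4 / 12.3871
= -1.73

-1.73


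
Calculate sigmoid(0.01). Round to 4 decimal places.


sigmoid(z) = 1 / (1 + exp(-z))
exp(-(0.01)) = exp(-0.01) = 0.99
1 + 0.99 = 1.9901
1 / 1.9901 = 0.5025

0.5025


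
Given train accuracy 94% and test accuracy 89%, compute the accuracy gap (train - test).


Gap = train_accuracy - test_accuracy
= 94 - 89
= 5%
This moderate gap may indicate mild overfitting.

5


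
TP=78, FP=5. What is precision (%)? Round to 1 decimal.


Precision = TP / (TP + FP) * 100
= 78 / (78 + 5)
= 78 / 83
= 0.9398
= 94.0%

94.0


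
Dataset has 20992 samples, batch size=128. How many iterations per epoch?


Iterations per epoch = dataset_size / batch_size
= 20992 / 128
= 164

164


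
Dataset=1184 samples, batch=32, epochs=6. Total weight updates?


Iterations per epoch = 1184 / 32 = 37
Total updates = iterations_per_epoch * epochs
= 37 * 6
= 222

222


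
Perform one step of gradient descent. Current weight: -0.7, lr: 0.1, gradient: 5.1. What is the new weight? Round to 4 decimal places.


w_new = w_old - lr * gradient
= -0.7 - 0.1 * 5.1
= -0.7 - (0.51)
= -1.2100

-1.2100


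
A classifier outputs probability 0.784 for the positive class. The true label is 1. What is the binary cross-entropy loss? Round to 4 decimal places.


For y=1: Loss = -log(p)
= -log(0.784)
= -(-0.2433)
= 0.2433

0.2433


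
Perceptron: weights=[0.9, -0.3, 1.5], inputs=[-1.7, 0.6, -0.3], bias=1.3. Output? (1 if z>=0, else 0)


z = w . x + b
= 0.9*-1.7 + -0.3*0.6 + 1.5*-0.3 + 1.3
= -1.53 + -0.18 + -0.45 + 1.3
= -2.16 + 1.3
= -0.86
Since z = -0.86 < 0, output = 0

0


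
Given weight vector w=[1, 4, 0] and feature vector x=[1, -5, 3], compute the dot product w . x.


Element-wise products:
1 * 1 = 1
4 * -5 = -20
0 * 3 = 0
Sum = 1 + -20 + 0
= -19

-19


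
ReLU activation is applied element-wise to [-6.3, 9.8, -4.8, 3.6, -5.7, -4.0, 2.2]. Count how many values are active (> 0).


ReLU(x) = max(0, x) for each element:
ReLU(-6.3) = 0
ReLU(9.8) = 9.8
ReLU(-4.8) = 0
ReLU(3.6) = 3.6
ReLU(-5.7) = 0
ReLU(-4.0) = 0
ReLU(2.2) = 2.2
Active neurons (>0): 3

3


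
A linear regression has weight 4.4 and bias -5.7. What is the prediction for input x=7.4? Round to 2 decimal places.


y = 4.4 * 7.4 + (-5.7)
= 32.56 + (-5.7)
= 26.86

26.86


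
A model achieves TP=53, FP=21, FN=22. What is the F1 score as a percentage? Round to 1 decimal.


Precision = TP / (TP + FP) = 53 / 74 = 0.7162
Recall = TP / (TP + FN) = 53 / 75 = 0.7067
F1 = 2 * P * R / (P + R)
= 2 * 0.7162 * 0.7067 / (0.7162 + 0.7067)
= 1.0123 / 1.4229
= 0.7114
As percentage: 71.1%

71.1


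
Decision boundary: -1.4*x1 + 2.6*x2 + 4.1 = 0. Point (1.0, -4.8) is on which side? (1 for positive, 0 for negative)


Compute -1.4 * 1.0 + 2.6 * -4.8 + 4.1
= -1.4 + -12.48 + 4.1
= -9.78
Since -9.78 < 0, the point is on the negative side.

0


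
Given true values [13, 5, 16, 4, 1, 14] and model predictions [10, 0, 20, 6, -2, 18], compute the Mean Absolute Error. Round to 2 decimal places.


Absolute errors: [3, 5, 4, 2, 3, 4]
Sum of absolute errors = 21
MAE = 21 / 6 = 3.50

3.50


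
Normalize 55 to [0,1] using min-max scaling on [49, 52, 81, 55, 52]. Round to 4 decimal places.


Min = 49, Max = 81
Range = 81 - 49 = 32
Scaled = (x - min) / (max - min)
= (55 - 49) / 32
= 6 / 32
= 0.1875

0.1875


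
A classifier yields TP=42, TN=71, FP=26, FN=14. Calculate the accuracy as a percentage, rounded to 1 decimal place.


Accuracy = (TP + TN) / (TP + TN + FP + FN) * 100
= (42 + 71) / (42 + 71 + 26 + 14)
= 113 / 153
= 0.7386
= 73.9%

73.9


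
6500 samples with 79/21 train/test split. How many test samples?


Train samples = 6500 * 79% = 5135
Test samples = 6500 - 5135
= 1365

1365


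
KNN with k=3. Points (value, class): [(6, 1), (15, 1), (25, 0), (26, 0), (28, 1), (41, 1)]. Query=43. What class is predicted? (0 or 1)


Distances from query 43:
Point 41 (class 1): distance = 2
Point 28 (class 1): distance = 15
Point 26 (class 0): distance = 17
K=3 nearest neighbors: classes = [1, 1, 0]
Votes for class 1: 2 / 3
Majority vote => class 1

1


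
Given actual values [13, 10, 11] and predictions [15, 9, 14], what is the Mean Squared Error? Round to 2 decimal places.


Differences: [-2, 1, -3]
Squared errors: [4, 1, 9]
Sum of squared errors = 14
MSE = 14 / 3 = 4.67

4.67


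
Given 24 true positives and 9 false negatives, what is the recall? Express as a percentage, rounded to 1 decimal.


Recall = TP / (TP + FN) * 100
= 24 / (24 + 9)
= 24 / 33
= 0.7273
= 72.7%

72.7


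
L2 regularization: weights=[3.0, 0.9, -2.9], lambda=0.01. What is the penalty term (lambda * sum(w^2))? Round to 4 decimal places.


Squaring each weight:
3.0^2 = 9.0
0.9^2 = 0.81
(-2.9)^2 = 8.41
Sum of squares = 18.22
Penalty = 0.01 * 18.22 = 0.1822

0.1822


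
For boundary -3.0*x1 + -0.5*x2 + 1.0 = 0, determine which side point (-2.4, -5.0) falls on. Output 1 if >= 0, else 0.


Compute -3.0 * -2.4 + -0.5 * -5.0 + 1.0
= 7.2 + 2.5 + 1.0
= 10.7
Since 10.7 >= 0, the point is on the positive side.

1


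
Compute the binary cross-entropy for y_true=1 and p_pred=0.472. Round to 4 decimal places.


For y=1: Loss = -log(p)
= -log(0.472)
= -(-0.7508)
= 0.7508

0.7508


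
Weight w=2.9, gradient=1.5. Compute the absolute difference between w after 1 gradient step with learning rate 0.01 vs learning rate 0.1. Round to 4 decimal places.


With lr=0.01: w_new = 2.9 - 0.01 * 1.5 = 2.885
With lr=0.1: w_new = 2.9 - 0.1 * 1.5 = 2.75
Absolute difference = |2.885 - 2.75|
= 0.1350

0.1350


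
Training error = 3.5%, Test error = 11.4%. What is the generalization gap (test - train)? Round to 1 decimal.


Generalization gap = test_error - train_error
= 11.4 - 3.5
= 7.9%
A moderate gap.

7.9


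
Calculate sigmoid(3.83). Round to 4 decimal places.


sigmoid(z) = 1 / (1 + exp(-z))
exp(-(3.83)) = exp(-3.83) = 0.0217
1 + 0.0217 = 1.0217
1 / 1.0217 = 0.9788

0.9788


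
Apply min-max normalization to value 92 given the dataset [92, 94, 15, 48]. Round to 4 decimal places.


Min = 15, Max = 94
Range = 94 - 15 = 79
Scaled = (x - min) / (max - min)
= (92 - 15) / 79
= 77 / 79
= 0.9747

0.9747


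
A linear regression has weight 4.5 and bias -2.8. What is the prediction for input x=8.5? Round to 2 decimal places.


y = 4.5 * 8.5 + (-2.8)
= 38.25 + (-2.8)
= 35.45

35.45


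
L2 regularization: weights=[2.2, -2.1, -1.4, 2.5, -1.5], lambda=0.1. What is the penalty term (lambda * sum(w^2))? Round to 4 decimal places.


Squaring each weight:
2.2^2 = 4.84
(-2.1)^2 = 4.41
(-1.4)^2 = 1.96
2.5^2 = 6.25
(-1.5)^2 = 2.25
Sum of squares = 19.71
Penalty = 0.1 * 19.71 = 1.9710

1.9710


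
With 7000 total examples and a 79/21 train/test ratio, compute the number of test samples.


Train samples = 7000 * 79% = 5530
Test samples = 7000 - 5530
= 1470

1470


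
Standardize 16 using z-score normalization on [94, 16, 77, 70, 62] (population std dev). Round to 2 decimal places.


Mean = (94 + 16 + 77 + 70 + 62) / 5 = 63.8
Variance = sum((x_i - mean)^2) / n = 682.56
Std = sqrt(682.56) = 26.1258
Z = (x - mean) / std
= (16 - 63.8) / 26.1258
= -47.8 / 26.1258
= -1.83

-1.83


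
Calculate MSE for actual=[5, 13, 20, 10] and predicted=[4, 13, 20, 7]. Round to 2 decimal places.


Differences: [1, 0, 0, 3]
Squared errors: [1, 0, 0, 9]
Sum of squared errors = 10
MSE = 10 / 4 = 2.50

2.50


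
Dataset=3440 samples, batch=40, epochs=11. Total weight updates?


Iterations per epoch = 3440 / 40 = 86
Total updates = iterations_per_epoch * epochs
= 86 * 11
= 946

946


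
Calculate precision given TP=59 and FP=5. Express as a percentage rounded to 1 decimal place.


Precision = TP / (TP + FP) * 100
= 59 / (59 + 5)
= 59 / 64
= 0.9219
= 92.2%

92.2


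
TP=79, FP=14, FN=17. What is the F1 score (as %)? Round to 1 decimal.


Precision = TP / (TP + FP) = 79 / 93 = 0.8495
Recall = TP / (TP + FN) = 79 / 96 = 0.8229
F1 = 2 * P * R / (P + R)
= 2 * 0.8495 * 0.8229 / (0.8495 + 0.8229)
= 1.3981 / 1.6724
= 0.836
As percentage: 83.6%

83.6


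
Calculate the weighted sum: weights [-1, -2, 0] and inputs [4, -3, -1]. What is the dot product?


Element-wise products:
-1 * 4 = -4
-2 * -3 = 6
0 * -1 = 0
Sum = -4 + 6 + 0
= 2

2


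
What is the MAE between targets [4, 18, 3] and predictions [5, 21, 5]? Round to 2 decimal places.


Absolute errors: [1, 3, 2]
Sum of absolute errors = 6
MAE = 6 / 3 = 2.00

2.00


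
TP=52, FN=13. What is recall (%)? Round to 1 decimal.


Recall = TP / (TP + FN) * 100
= 52 / (52 + 13)
= 52 / 65
= 0.8
= 80.0%

80.0


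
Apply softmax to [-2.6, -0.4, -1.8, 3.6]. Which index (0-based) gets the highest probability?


Softmax is a monotonic transformation, so it preserves the argmax.
We need to find the index of the maximum logit.
Index 0: -2.6
Index 1: -0.4
Index 2: -1.8
Index 3: 3.6
Maximum logit = 3.6 at index 3

3


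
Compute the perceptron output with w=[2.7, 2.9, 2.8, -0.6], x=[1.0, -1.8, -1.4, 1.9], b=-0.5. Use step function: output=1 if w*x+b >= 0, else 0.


z = w . x + b
= 2.7*1.0 + 2.9*-1.8 + 2.8*-1.4 + -0.6*1.9 + -0.5
= 2.7 + -5.22 + -3.92 + -1.14 + -0.5
= -7.58 + -0.5
= -8.08
Since z = -8.08 < 0, output = 0

0


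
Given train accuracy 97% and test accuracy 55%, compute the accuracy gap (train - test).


Gap = train_accuracy - test_accuracy
= 97 - 55
= 42%
This large gap strongly indicates overfitting.

42


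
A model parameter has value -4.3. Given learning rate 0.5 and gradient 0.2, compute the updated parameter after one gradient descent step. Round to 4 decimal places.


w_new = w_old - lr * gradient
= -4.3 - 0.5 * 0.2
= -4.3 - (0.1)
= -4.4000

-4.4000


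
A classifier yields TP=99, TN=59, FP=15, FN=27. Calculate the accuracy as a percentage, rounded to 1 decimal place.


Accuracy = (TP + TN) / (TP + TN + FP + FN) * 100
= (99 + 59) / (99 + 59 + 15 + 27)
= 158 / 200
= 0.79
= 79.0%

79.0


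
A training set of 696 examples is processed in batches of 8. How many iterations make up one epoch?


Iterations per epoch = dataset_size / batch_size
= 696 / 8
= 87

87


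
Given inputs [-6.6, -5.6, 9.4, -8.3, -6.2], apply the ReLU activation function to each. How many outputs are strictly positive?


ReLU(x) = max(0, x) for each element:
ReLU(-6.6) = 0
ReLU(-5.6) = 0
ReLU(9.4) = 9.4
ReLU(-8.3) = 0
ReLU(-6.2) = 0
Active neurons (>0): 1

1


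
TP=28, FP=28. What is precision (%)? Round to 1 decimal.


Precision = TP / (TP + FP) * 100
= 28 / (28 + 28)
= 28 / 56
= 0.5
= 50.0%

50.0


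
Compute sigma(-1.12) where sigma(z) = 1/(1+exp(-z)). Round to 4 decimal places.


sigmoid(z) = 1 / (1 + exp(-z))
exp(-(-1.12)) = exp(1.12) = 3.0649
1 + 3.0649 = 4.0649
1 / 4.0649 = 0.2460

0.2460


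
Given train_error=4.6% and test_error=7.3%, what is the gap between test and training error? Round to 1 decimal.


Generalization gap = test_error - train_error
= 7.3 - 4.6
= 2.7%
A moderate gap.

2.7


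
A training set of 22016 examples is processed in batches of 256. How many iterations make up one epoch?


Iterations per epoch = dataset_size / batch_size
= 22016 / 256
= 86

86


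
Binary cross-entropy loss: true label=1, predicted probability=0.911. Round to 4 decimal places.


For y=1: Loss = -log(p)
= -log(0.911)
= -(-0.0932)
= 0.0932

0.0932


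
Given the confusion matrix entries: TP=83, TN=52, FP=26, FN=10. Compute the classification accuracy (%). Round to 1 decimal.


Accuracy = (TP + TN) / (TP + TN + FP + FN) * 100
= (83 + 52) / (83 + 52 + 26 + 10)
= 135 / 171
= 0.7895
= 78.9%

78.9


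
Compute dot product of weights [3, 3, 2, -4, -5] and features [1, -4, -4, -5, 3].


Element-wise products:
3 * 1 = 3
3 * -4 = -12
2 * -4 = -8
-4 * -5 = 20
-5 * 3 = -15
Sum = 3 + -12 + -8 + 20 + -15
= -12

-12


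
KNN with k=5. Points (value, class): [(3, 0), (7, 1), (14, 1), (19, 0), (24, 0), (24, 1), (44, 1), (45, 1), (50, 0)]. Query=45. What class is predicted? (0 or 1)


Distances from query 45:
Point 45 (class 1): distance = 0
Point 44 (class 1): distance = 1
Point 50 (class 0): distance = 5
Point 24 (class 0): distance = 21
Point 24 (class 1): distance = 21
K=5 nearest neighbors: classes = [1, 1, 0, 0, 1]
Votes for class 1: 3 / 5
Majority vote => class 1

1


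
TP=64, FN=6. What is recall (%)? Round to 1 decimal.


Recall = TP / (TP + FN) * 100
= 64 / (64 + 6)
= 64 / 70
= 0.9143
= 91.4%

91.4


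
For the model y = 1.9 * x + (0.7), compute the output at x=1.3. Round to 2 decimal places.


y = 1.9 * 1.3 + (0.7)
= 2.47 + (0.7)
= 3.17

3.17


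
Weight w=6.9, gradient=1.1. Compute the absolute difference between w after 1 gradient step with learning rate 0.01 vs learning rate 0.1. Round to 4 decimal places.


With lr=0.01: w_new = 6.9 - 0.01 * 1.1 = 6.889
With lr=0.1: w_new = 6.9 - 0.1 * 1.1 = 6.79
Absolute difference = |6.889 - 6.79|
= 0.0990

0.0990


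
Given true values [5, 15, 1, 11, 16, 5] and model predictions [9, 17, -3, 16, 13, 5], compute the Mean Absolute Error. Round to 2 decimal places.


Absolute errors: [4, 2, 4, 5, 3, 0]
Sum of absolute errors = 18
MAE = 18 / 6 = 3.00

3.00


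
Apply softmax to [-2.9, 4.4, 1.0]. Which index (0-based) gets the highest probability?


Softmax is a monotonic transformation, so it preserves the argmax.
We need to find the index of the maximum logit.
Index 0: -2.9
Index 1: 4.4
Index 2: 1.0
Maximum logit = 4.4 at index 1

1


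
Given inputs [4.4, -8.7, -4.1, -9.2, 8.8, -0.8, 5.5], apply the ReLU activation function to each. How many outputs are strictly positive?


ReLU(x) = max(0, x) for each element:
ReLU(4.4) = 4.4
ReLU(-8.7) = 0
ReLU(-4.1) = 0
ReLU(-9.2) = 0
ReLU(8.8) = 8.8
ReLU(-0.8) = 0
ReLU(5.5) = 5.5
Active neurons (>0): 3

3


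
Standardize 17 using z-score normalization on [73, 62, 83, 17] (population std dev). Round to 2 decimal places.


Mean = (73 + 62 + 83 + 17) / 4 = 58.75
Variance = sum((x_i - mean)^2) / n = 636.1875
Std = sqrt(636.1875) = 25.2228
Z = (x - mean) / std
= (17 - 58.75) / 25.2228
= -41.75 / 25.2228
= -1.66

-1.66


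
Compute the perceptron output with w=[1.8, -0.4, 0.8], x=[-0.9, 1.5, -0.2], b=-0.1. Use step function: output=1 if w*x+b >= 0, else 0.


z = w . x + b
= 1.8*-0.9 + -0.4*1.5 + 0.8*-0.2 + -0.1
= -1.62 + -0.6 + -0.16 + -0.1
= -2.38 + -0.1
= -2.48
Since z = -2.48 < 0, output = 0

0


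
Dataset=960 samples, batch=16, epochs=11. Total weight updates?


Iterations per epoch = 960 / 16 = 60
Total updates = iterations_per_epoch * epochs
= 60 * 11
= 660

660


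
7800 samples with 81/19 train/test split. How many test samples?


Train samples = 7800 * 81% = 6318
Test samples = 7800 - 6318
= 1482

1482


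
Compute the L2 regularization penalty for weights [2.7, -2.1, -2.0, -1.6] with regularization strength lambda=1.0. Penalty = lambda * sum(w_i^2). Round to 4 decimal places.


Squaring each weight:
2.7^2 = 7.29
(-2.1)^2 = 4.41
(-2.0)^2 = 4.0
(-1.6)^2 = 2.56
Sum of squares = 18.26
Penalty = 1.0 * 18.26 = 18.2600

18.2600


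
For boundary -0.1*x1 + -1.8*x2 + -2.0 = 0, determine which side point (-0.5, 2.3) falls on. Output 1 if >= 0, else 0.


Compute -0.1 * -0.5 + -1.8 * 2.3 + -2.0
= 0.05 + -4.14 + -2.0
= -6.09
Since -6.09 < 0, the point is on the negative side.

0


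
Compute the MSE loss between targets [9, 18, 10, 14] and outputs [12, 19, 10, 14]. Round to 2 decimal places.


Differences: [-3, -1, 0, 0]
Squared errors: [9, 1, 0, 0]
Sum of squared errors = 10
MSE = 10 / 4 = 2.50

2.50


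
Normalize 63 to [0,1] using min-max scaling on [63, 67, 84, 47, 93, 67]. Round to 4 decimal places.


Min = 47, Max = 93
Range = 93 - 47 = 46
Scaled = (x - min) / (max - min)
= (63 - 47) / 46
= 16 / 46
= 0.3478

0.3478


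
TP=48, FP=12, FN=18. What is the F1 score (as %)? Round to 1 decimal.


Precision = TP / (TP + FP) = 48 / 60 = 0.8
Recall = TP / (TP + FN) = 48 / 66 = 0.7273
F1 = 2 * P * R / (P + R)
= 2 * 0.8 * 0.7273 / (0.8 + 0.7273)
= 1.1636 / 1.5273
= 0.7619
As percentage: 76.2%

76.2


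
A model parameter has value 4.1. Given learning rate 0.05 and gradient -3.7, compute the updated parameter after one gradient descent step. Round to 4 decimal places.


w_new = w_old - lr * gradient
= 4.1 - 0.05 * -3.7
= 4.1 - (-0.185)
= 4.2850

4.2850


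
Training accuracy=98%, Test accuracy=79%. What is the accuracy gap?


Gap = train_accuracy - test_accuracy
= 98 - 79
= 19%
This gap suggests the model is overfitting.

19


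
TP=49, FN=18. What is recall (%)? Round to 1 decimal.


Recall = TP / (TP + FN) * 100
= 49 / (49 + 18)
= 49 / 67
= 0.7313
= 73.1%

73.1


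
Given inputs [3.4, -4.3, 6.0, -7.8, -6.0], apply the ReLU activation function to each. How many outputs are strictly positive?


ReLU(x) = max(0, x) for each element:
ReLU(3.4) = 3.4
ReLU(-4.3) = 0
ReLU(6.0) = 6.0
ReLU(-7.8) = 0
ReLU(-6.0) = 0
Active neurons (>0): 2

2


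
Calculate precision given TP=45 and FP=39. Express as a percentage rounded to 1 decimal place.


Precision = TP / (TP + FP) * 100
= 45 / (45 + 39)
= 45 / 84
= 0.5357
= 53.6%

53.6


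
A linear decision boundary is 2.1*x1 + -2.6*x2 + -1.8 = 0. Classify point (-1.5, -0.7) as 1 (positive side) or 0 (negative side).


Compute 2.1 * -1.5 + -2.6 * -0.7 + -1.8
= -3.15 + 1.82 + -1.8
= -3.13
Since -3.13 < 0, the point is on the negative side.

0


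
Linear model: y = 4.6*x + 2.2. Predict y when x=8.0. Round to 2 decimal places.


y = 4.6 * 8.0 + (2.2)
= 36.8 + (2.2)
= 39.00

39.00


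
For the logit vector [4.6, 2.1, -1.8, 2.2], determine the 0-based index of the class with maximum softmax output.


Softmax is a monotonic transformation, so it preserves the argmax.
We need to find the index of the maximum logit.
Index 0: 4.6
Index 1: 2.1
Index 2: -1.8
Index 3: 2.2
Maximum logit = 4.6 at index 0

0


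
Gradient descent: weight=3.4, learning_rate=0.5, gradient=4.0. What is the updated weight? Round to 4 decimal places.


w_new = w_old - lr * gradient
= 3.4 - 0.5 * 4.0
= 3.4 - (2.0)
= 1.4000

1.4000


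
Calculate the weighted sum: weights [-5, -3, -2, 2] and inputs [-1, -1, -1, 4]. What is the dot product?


Element-wise products:
-5 * -1 = 5
-3 * -1 = 3
-2 * -1 = 2
2 * 4 = 8
Sum = 5 + 3 + 2 + 8
= 18

18


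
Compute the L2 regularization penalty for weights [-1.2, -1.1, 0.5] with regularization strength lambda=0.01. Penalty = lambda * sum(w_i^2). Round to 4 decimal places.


Squaring each weight:
(-1.2)^2 = 1.44
(-1.1)^2 = 1.21
0.5^2 = 0.25
Sum of squares = 2.9
Penalty = 0.01 * 2.9 = 0.0290

0.0290


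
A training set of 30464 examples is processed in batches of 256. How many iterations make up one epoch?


Iterations per epoch = dataset_size / batch_size
= 30464 / 256
= 119

119


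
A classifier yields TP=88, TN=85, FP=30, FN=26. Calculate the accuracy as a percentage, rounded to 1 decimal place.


Accuracy = (TP + TN) / (TP + TN + FP + FN) * 100
= (88 + 85) / (88 + 85 + 30 + 26)
= 173 / 229
= 0.7555
= 75.5%

75.5


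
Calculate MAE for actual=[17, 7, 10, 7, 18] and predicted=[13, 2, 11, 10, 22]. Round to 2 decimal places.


Absolute errors: [4, 5, 1, 3, 4]
Sum of absolute errors = 17
MAE = 17 / 5 = 3.40

3.40


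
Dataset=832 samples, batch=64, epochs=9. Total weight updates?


Iterations per epoch = 832 / 64 = 13
Total updates = iterations_per_epoch * epochs
= 13 * 9
= 117

117


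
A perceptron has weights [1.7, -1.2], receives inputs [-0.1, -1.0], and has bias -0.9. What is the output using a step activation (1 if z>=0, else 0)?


z = w . x + b
= 1.7*-0.1 + -1.2*-1.0 + -0.9
= -0.17 + 1.2 + -0.9
= 1.03 + -0.9
= 0.13
Since z = 0.13 >= 0, output = 1

1


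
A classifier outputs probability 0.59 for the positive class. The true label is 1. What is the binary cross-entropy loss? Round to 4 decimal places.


For y=1: Loss = -log(p)
= -log(0.59)
= -(-0.5276)
= 0.5276

0.5276


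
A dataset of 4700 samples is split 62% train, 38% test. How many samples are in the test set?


Train samples = 4700 * 62% = 2914
Test samples = 4700 - 2914
= 1786

1786


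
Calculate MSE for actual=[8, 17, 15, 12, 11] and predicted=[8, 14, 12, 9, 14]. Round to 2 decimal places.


Differences: [0, 3, 3, 3, -3]
Squared errors: [0, 9, 9, 9, 9]
Sum of squared errors = 36
MSE = 36 / 5 = 7.20

7.20


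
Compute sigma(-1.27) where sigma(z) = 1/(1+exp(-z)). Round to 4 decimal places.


sigmoid(z) = 1 / (1 + exp(-z))
exp(-(-1.27)) = exp(1.27) = 3.5609
1 + 3.5609 = 4.5609
1 / 4.5609 = 0.2193

0.2193


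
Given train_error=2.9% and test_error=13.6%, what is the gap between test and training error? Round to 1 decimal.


Generalization gap = test_error - train_error
= 13.6 - 2.9
= 10.7%
A large gap suggests overfitting.

10.7


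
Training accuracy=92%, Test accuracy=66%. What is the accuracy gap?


Gap = train_accuracy - test_accuracy
= 92 - 66
= 26%
This large gap strongly indicates overfitting.

26


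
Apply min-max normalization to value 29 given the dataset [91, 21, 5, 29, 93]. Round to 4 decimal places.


Min = 5, Max = 93
Range = 93 - 5 = 88
Scaled = (x - min) / (max - min)
= (29 - 5) / 88
= 24 / 88
= 0.2727

0.2727


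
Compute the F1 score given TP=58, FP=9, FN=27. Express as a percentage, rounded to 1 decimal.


Precision = TP / (TP + FP) = 58 / 67 = 0.8657
Recall = TP / (TP + FN) = 58 / 85 = 0.6824
F1 = 2 * P * R / (P + R)
= 2 * 0.8657 * 0.6824 / (0.8657 + 0.6824)
= 1.1814 / 1.548
= 0.7632
As percentage: 76.3%

76.3


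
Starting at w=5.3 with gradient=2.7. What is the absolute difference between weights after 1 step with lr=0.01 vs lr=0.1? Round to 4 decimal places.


With lr=0.01: w_new = 5.3 - 0.01 * 2.7 = 5.273
With lr=0.1: w_new = 5.3 - 0.1 * 2.7 = 5.03
Absolute difference = |5.273 - 5.03|
= 0.2430

0.2430


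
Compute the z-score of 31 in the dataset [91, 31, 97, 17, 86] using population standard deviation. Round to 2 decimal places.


Mean = (91 + 31 + 97 + 17 + 86) / 5 = 64.4
Variance = sum((x_i - mean)^2) / n = 1119.84
Std = sqrt(1119.84) = 33.464
Z = (x - mean) / std
= (31 - 64.4) / 33.464
= -33.4 / 33.464
= -1.00

-1.00


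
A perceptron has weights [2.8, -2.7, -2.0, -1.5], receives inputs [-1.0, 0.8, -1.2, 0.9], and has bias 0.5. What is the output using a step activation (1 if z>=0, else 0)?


z = w . x + b
= 2.8*-1.0 + -2.7*0.8 + -2.0*-1.2 + -1.5*0.9 + 0.5
= -2.8 + -2.16 + 2.4 + -1.35 + 0.5
= -3.91 + 0.5
= -3.41
Since z = -3.41 < 0, output = 0

0


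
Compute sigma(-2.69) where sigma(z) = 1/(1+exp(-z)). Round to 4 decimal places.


sigmoid(z) = 1 / (1 + exp(-z))
exp(-(-2.69)) = exp(2.69) = 14.7317
1 + 14.7317 = 15.7317
1 / 15.7317 = 0.0636

0.0636


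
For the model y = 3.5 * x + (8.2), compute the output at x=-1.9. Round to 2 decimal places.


y = 3.5 * -1.9 + (8.2)
= -6.65 + (8.2)
= 1.55

1.55


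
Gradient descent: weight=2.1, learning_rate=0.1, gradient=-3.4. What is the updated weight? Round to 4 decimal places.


w_new = w_old - lr * gradient
= 2.1 - 0.1 * -3.4
= 2.1 - (-0.34)
= 2.4400

2.4400


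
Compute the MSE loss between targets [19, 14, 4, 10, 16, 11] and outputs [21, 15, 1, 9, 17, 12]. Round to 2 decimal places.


Differences: [-2, -1, 3, 1, -1, -1]
Squared errors: [4, 1, 9, 1, 1, 1]
Sum of squared errors = 17
MSE = 17 / 6 = 2.83

2.83


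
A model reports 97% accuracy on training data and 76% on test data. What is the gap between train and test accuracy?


Gap = train_accuracy - test_accuracy
= 97 - 76
= 21%
This large gap strongly indicates overfitting.

21


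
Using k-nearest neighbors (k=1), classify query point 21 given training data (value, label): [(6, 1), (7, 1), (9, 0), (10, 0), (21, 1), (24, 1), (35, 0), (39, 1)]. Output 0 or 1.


Distances from query 21:
Point 21 (class 1): distance = 0
K=1 nearest neighbors: classes = [1]
Votes for class 1: 1 / 1
Majority vote => class 1

1


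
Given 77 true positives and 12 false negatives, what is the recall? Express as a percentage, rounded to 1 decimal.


Recall = TP / (TP + FN) * 100
= 77 / (77 + 12)
= 77 / 89
= 0.8652
= 86.5%

86.5


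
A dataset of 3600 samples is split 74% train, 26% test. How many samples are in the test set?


Train samples = 3600 * 74% = 2664
Test samples = 3600 - 2664
= 936

936


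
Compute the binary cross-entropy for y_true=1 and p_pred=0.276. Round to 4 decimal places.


For y=1: Loss = -log(p)
= -log(0.276)
= -(-1.2874)
= 1.2874

1.2874


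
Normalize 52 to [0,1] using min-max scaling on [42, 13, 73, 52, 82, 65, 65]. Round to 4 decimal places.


Min = 13, Max = 82
Range = 82 - 13 = 69
Scaled = (x - min) / (max - min)
= (52 - 13) / 69
= 39 / 69
= 0.5652

0.5652


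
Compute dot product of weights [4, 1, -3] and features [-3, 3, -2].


Element-wise products:
4 * -3 = -12
1 * 3 = 3
-3 * -2 = 6
Sum = -12 + 3 + 6
= -3

-3


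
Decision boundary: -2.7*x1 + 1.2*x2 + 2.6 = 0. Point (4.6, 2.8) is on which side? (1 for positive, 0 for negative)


Compute -2.7 * 4.6 + 1.2 * 2.8 + 2.6
= -12.42 + 3.36 + 2.6
= -6.46
Since -6.46 < 0, the point is on the negative side.

0


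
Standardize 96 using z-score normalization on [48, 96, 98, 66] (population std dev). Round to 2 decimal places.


Mean = (48 + 96 + 98 + 66) / 4 = 77.0
Variance = sum((x_i - mean)^2) / n = 441.0
Std = sqrt(441.0) = 21.0
Z = (x - mean) / std
= (96 - 77.0) / 21.0
= 19.0 / 21.0
= 0.90

0.90


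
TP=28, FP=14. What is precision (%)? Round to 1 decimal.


Precision = TP / (TP + FP) * 100
= 28 / (28 + 14)
= 28 / 42
= 0.6667
= 66.7%

66.7


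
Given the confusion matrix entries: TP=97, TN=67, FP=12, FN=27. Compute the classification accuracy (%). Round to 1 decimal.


Accuracy = (TP + TN) / (TP + TN + FP + FN) * 100
= (97 + 67) / (97 + 67 + 12 + 27)
= 164 / 203
= 0.8079
= 80.8%

80.8


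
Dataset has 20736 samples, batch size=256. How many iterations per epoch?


Iterations per epoch = dataset_size / batch_size
= 20736 / 256
= 81

81


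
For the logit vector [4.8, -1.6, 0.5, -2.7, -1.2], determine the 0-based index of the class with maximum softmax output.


Softmax is a monotonic transformation, so it preserves the argmax.
We need to find the index of the maximum logit.
Index 0: 4.8
Index 1: -1.6
Index 2: 0.5
Index 3: -2.7
Index 4: -1.2
Maximum logit = 4.8 at index 0

0


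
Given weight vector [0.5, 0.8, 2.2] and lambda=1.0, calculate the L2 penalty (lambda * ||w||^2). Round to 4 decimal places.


Squaring each weight:
0.5^2 = 0.25
0.8^2 = 0.64
2.2^2 = 4.84
Sum of squares = 5.73
Penalty = 1.0 * 5.73 = 5.7300

5.7300


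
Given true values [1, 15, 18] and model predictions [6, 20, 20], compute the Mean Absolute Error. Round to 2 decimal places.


Absolute errors: [5, 5, 2]
Sum of absolute errors = 12
MAE = 12 / 3 = 4.00

4.00


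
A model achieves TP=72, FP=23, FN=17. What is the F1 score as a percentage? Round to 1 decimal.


Precision = TP / (TP + FP) = 72 / 95 = 0.7579
Recall = TP / (TP + FN) = 72 / 89 = 0.809
F1 = 2 * P * R / (P + R)
= 2 * 0.7579 * 0.809 / (0.7579 + 0.809)
= 1.2263 / 1.5669
= 0.7826
As percentage: 78.3%

78.3


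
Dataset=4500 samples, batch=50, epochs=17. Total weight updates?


Iterations per epoch = 4500 / 50 = 90
Total updates = iterations_per_epoch * epochs
= 90 * 17
= 1530

1530


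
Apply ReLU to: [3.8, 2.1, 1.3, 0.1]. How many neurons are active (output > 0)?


ReLU(x) = max(0, x) for each element:
ReLU(3.8) = 3.8
ReLU(2.1) = 2.1
ReLU(1.3) = 1.3
ReLU(0.1) = 0.1
Active neurons (>0): 4

4


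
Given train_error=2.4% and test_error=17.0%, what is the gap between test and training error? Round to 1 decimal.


Generalization gap = test_error - train_error
= 17.0 - 2.4
= 14.6%
A large gap suggests overfitting.

14.6
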